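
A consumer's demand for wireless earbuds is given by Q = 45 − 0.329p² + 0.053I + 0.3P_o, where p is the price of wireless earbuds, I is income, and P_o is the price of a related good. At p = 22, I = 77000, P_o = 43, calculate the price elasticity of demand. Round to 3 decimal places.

Substituting, Q = 45 − 0.329(22)² + 0.053(77000) + 0.3(43) = 45 − 159.236 + 4081 + 12.9 = 3979.664.
∂Q/∂p = −2·0.329·p = -14.476, so E_p = -14.476·(22/3979.664) ≈ -0.080.
|E_p| < 1: demand is inelastic.

-0.080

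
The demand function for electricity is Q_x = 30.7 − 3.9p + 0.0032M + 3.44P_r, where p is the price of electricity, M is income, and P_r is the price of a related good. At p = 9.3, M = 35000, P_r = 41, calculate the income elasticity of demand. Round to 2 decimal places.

0.45

At the given point, Q_x = 30.7 − 3.9(9.3) + 0.0032(35000) + 3.44(41) = 30.7 − 36.27 + 112 + 141.04 = 247.47.
∂Q_x/∂M = +0.0032, so E_I = 0.0032·(35000/247.47) ≈ 0.45.
E_I ∈ (0,1): normal good (necessity).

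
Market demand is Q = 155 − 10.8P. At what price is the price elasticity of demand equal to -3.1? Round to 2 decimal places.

10.85

Set −bP/(a − bP) = −3.1 ⇒ bP = 3.1(a − bP) ⇒ bP(1+3.1) = 3.1·a.
P = 3.1·155/(10.8·4.1) ≈ 10.85.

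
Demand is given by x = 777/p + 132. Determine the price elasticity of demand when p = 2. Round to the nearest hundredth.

-0.75

At p = 2, x = 520.5.
dx/dp = −777/p² = −194.25.
Point elasticity E = (dx/dp)·(p/x) = -194.25 × 2/520.5 ≈ -0.75.
|E| < 1, so demand is inelastic at this price.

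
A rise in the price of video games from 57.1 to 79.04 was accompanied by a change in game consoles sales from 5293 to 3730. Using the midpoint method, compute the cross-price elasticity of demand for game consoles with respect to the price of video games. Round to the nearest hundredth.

%ΔQ_x = (3730 − 5293)/[(5293+3730)/2] = -1563/4511.5 ≈ -0.3464.
%ΔP_y = (79.04 − 57.1)/[(57.1+79.04)/2] ≈ 0.3223.
E_xy = -0.3464/0.3223 ≈ -1.07.
E_xy < 0, so game consoles and video games are complements.

-1.07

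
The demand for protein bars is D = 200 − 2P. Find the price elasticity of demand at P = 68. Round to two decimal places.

At P = 68, D = 64.
dD/dP = −2.
Point elasticity E = (dD/dP)·(P/D) = -2 × 68/64 ≈ -2.13.
|E| > 1, so demand is elastic at this price.

-2.13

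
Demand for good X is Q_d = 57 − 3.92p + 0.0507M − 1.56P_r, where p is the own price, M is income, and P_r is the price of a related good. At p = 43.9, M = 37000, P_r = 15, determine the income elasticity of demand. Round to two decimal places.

1.08

Q_d = 57 − 3.92(43.9) + 0.0507(37000) − 1.56(15) = 57 − 172.088 + 1875.9 − 23.4 = 1737.412.
∂Q_d/∂M = +0.0507, so E_I = 0.0507·(37000/1737.412) ≈ 1.08.
E_I > 1: normal good (luxury).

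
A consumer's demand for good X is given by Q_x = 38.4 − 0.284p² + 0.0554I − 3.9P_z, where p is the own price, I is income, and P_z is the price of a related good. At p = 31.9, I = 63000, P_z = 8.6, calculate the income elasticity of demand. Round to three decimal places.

Substituting, Q_x = 38.4 − 0.284(31.9)² + 0.0554(63000) − 3.9(8.6) = 38.4 − 289.0012 + 3490.2 − 33.54 = 3206.0588.
∂Q_x/∂I = +0.0554, so E_I = 0.0554·(63000/3206.0588) ≈ 1.089.
E_I > 1: normal good (luxury).

1.089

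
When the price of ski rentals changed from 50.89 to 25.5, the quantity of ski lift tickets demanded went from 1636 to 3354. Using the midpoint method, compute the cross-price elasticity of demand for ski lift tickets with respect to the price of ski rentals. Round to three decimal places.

%ΔQ_x = (3354 − 1636)/[(1636+3354)/2] = 1718/2495 ≈ 0.6886.
%ΔP_y = (25.5 − 50.89)/[(50.89+25.5)/2] ≈ -0.6647.
E_xy = 0.6886/-0.6647 ≈ -1.036.
E_xy < 0, so ski lift tickets and ski rentals are complements.

-1.036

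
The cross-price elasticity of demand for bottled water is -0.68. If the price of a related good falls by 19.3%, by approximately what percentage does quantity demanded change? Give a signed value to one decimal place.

13.1

%ΔQ ≈ E × %ΔP_y = (-0.68) × (-19.3%) ≈ 13.1%.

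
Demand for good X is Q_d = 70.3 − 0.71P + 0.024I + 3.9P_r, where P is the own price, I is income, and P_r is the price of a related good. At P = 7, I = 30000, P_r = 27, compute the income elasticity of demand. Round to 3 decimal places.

At the given point, Q_d = 70.3 − 0.71(7) + 0.024(30000) + 3.9(27) = 70.3 − 4.97 + 720 + 105.3 = 890.63.
∂Q_d/∂I = +0.024, so E_I = 0.024·(30000/890.63) ≈ 0.808.
E_I ∈ (0,1): normal good (necessity).

0.808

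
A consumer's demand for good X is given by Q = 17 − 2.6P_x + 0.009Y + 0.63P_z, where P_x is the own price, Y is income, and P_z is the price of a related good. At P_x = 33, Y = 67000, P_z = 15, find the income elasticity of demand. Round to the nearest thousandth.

1.109

Q = 17 − 2.6(33) + 0.009(67000) + 0.63(15) = 17 − 85.8 + 603 + 9.45 = 543.65.
∂Q/∂Y = +0.009, so E_I = 0.009·(67000/543.65) ≈ 1.109.
E_I > 1: normal good (luxury).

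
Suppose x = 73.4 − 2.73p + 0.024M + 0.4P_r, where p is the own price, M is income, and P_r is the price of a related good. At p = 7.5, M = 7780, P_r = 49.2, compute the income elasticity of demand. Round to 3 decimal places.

0.720

At the given point, x = 73.4 − 2.73(7.5) + 0.024(7780) + 0.4(49.2) = 73.4 − 20.475 + 186.72 + 19.68 = 259.325.
∂x/∂M = +0.024, so E_I = 0.024·(7780/259.325) ≈ 0.720.
E_I ∈ (0,1): normal good (necessity).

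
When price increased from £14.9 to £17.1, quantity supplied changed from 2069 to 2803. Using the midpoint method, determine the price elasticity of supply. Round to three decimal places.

2.191

%Δq = (2803 − 2069)/[(2069 + 2803)/2] = 734/2436 ≈ 0.3013.
%Δp = (17.1 − 14.9)/[(14.9 + 17.1)/2] = 2.2/16 ≈ 0.1375.
Arc elasticity E = %Δq/%Δp ≈ 0.3013/0.1375 ≈ 2.191.
|E| > 1: supply is elastic over this range.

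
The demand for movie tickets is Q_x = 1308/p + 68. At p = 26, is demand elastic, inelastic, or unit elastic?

inelastic

At p = 26, Q_x = 118.3077.
dQ_x/dp = −1308/p² = −1.9349.
Point elasticity E = (dQ_x/dp)·(p/Q_x) = -1.9349 × 26/118.3077 ≈ -0.425.
|E| ≈ 0.425 < 1, so demand is inelastic.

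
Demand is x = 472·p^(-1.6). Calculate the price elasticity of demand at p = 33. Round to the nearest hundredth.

-1.60

For a Cobb–Douglas (constant-elasticity) form x = A·p^α·…, the elasticity with respect to p equals the exponent α at every point.
Here the exponent on p is -1.6, so the price elasticity of demand is -1.60.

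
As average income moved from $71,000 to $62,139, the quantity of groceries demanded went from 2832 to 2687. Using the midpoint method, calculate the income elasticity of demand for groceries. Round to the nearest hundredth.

%ΔQ = (2687 − 2832)/[(2832+2687)/2] = -145/2759.5 ≈ -0.0525.
%ΔY = (62,139 − 71,000)/[(71,000+62,139)/2] = -8861/66569.5 ≈ -0.1331.
E_I = %ΔQ/%ΔY ≈ 0.39.
E_I ∈ (0,1): normal good (necessity).

0.39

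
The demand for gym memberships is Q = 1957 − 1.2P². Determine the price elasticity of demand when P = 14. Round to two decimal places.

-0.27

At P = 14, Q = 1721.8.
dQ/dP = −2·1.2·P = −33.6.
Point elasticity E = (dQ/dP)·(P/Q) = -33.6 × 14/1721.8 ≈ -0.27.
|E| < 1, so demand is inelastic at this price.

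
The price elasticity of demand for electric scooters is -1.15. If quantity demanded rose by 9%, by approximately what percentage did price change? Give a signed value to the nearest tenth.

-7.8

%ΔQ ≈ E × %ΔP ⇒ %ΔP = %ΔQ / E = (9%)/(-1.15) ≈ -7.8%.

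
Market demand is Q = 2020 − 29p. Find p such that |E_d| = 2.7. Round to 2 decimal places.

50.83

Set −bp/(a − bp) = −2.7 ⇒ bp = 2.7(a − bp) ⇒ bp(1+2.7) = 2.7·a.
p = 2.7·2020/(29·3.7) ≈ 50.83.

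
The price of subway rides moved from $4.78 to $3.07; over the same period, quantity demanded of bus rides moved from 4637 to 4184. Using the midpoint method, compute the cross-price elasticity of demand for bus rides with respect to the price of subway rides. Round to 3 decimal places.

0.236

%ΔQ_x = (4184 − 4637)/[(4637+4184)/2] = -453/4410.5 ≈ -0.1027.
%ΔP_y = (3.07 − 4.78)/[(4.78+3.07)/2] ≈ -0.4357.
E_xy = -0.1027/-0.4357 ≈ 0.236.
E_xy > 0, so bus rides and subway rides are substitutes.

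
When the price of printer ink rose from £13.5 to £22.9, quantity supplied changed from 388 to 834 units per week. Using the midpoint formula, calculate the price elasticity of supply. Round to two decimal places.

%Δq = (834 − 388)/[(388 + 834)/2] = 446/611 ≈ 0.7300.
%Δp = (22.9 − 13.5)/[(13.5 + 22.9)/2] = 9.4/18.2 ≈ 0.5165.
Arc elasticity E = %Δq/%Δp ≈ 0.7300/0.5165 ≈ 1.41.
|E| > 1: supply is elastic over this range.

1.41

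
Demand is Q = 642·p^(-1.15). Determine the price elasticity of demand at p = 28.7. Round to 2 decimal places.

For a Cobb–Douglas (constant-elasticity) form Q = A·p^α·…, the elasticity with respect to p equals the exponent α at every point.
Here the exponent on p is -1.15, so the price elasticity of demand is -1.15.

-1.15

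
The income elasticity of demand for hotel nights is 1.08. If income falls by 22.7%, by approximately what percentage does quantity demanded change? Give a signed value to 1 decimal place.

-24.5

%ΔQ ≈ E × %ΔI = (1.08) × (-22.7%) ≈ -24.5%.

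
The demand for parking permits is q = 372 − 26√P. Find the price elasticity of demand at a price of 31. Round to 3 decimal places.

-0.319

At P = 31, q = 227.2381.
dq/dP = −26/(2√P) = −26/(2·5.5678).
Point elasticity E = (dq/dP)·(P/q) = -2.3349 × 31/227.2381 ≈ -0.319.
|E| < 1, so demand is inelastic at this price.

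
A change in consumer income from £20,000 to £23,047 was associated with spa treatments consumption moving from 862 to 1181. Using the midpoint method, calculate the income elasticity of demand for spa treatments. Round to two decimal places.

2.21

%ΔQ = (1181 − 862)/[(862+1181)/2] = 319/1021.5 ≈ 0.3123.
%ΔI = (23,047 − 20,000)/[(20,000+23,047)/2] = 3047/21523.5 ≈ 0.1416.
E_I = %ΔQ/%ΔI ≈ 2.21.
E_I > 1: normal good (luxury).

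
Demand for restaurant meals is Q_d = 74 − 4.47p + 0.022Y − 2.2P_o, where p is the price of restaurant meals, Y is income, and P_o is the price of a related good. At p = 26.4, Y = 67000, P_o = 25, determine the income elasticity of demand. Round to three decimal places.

1.072

At the given point, Q_d = 74 − 4.47(26.4) + 0.022(67000) − 2.2(25) = 74 − 118.008 + 1474 − 55 = 1374.992.
∂Q_d/∂Y = +0.022, so E_I = 0.022·(67000/1374.992) ≈ 1.072.
E_I > 1: normal good (luxury).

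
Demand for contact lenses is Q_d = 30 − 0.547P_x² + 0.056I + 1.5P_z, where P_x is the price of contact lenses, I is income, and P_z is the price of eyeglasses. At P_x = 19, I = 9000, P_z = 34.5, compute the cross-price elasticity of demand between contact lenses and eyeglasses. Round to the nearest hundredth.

0.13

First evaluate Q_d: 30 − 0.547(19)² + 0.056(9000) + 1.5(34.5) = 30 − 197.467 + 504 + 51.75 = 388.283.
∂Q_d/∂P_z = +1.5, so E_xy = 1.5·(34.5/388.283) ≈ 0.13.
E_xy > 0: the goods are substitutes.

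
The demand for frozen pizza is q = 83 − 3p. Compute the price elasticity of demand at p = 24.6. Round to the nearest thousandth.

At p = 24.6, q = 9.2.
dq/dp = −3.
Point elasticity E = (dq/dp)·(p/q) = -3 × 24.6/9.2 ≈ -8.022.
|E| > 1, so demand is elastic at this price.

-8.022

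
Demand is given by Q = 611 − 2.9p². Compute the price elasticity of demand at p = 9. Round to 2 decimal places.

-1.25

At p = 9, Q = 376.1.
dQ/dp = −2·2.9·p = −52.2.
Point elasticity E = (dQ/dp)·(p/Q) = -52.2 × 9/376.1 ≈ -1.25.
|E| > 1, so demand is elastic at this price.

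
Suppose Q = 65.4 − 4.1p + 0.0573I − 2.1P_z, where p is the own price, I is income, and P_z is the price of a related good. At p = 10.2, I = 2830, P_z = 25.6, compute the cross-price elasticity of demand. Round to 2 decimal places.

-0.41

Evaluating quantity at (p, I, P_z) gives Q = 65.4 − 4.1(10.2) + 0.0573(2830) − 2.1(25.6) = 65.4 − 41.82 + 162.159 − 53.76 = 131.979.
∂Q/∂P_z = −2.1, so E_xy = -2.1·(25.6/131.979) ≈ -0.41.
E_xy < 0: the goods are complements.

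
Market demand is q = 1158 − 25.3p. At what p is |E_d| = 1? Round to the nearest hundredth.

For linear demand q = a − bp, E = −bp/(a − bp). |E| = 1 ⇒ bp = a − bp ⇒ p = a/(2b).
p = 1158/(2·25.3) ≈ 22.89.

22.89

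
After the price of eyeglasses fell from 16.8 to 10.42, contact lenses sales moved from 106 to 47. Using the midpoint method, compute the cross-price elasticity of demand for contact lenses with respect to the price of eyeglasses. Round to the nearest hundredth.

1.65

%ΔQ_x = (47 − 106)/[(106+47)/2] = -59/76.5 ≈ -0.7712.
%ΔP_y = (10.42 − 16.8)/[(16.8+10.42)/2] ≈ -0.4688.
E_xy = -0.7712/-0.4688 ≈ 1.65.
E_xy > 0, so contact lenses and eyeglasses are substitutes.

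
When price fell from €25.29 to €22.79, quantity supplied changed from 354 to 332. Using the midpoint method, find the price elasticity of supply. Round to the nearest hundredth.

0.62

%Δq = (332 − 354)/[(354 + 332)/2] = -22/343 ≈ -0.0641.
%ΔP = (22.79 − 25.29)/[(25.29 + 22.79)/2] = -2.5/24.04 ≈ -0.1040.
Arc elasticity E = %Δq/%ΔP ≈ -0.0641/-0.1040 ≈ 0.62.
|E| < 1: supply is inelastic over this range.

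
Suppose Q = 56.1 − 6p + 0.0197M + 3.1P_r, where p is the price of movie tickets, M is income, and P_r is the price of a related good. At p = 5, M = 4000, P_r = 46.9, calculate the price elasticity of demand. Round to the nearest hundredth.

Q = 56.1 − 6(5) + 0.0197(4000) + 3.1(46.9) = 56.1 − 30 + 78.8 + 145.39 = 250.29.
∂Q/∂p = −6, so E_p = (−6)·(5/250.29) ≈ -0.12.
|E_p| < 1: demand is inelastic.

-0.12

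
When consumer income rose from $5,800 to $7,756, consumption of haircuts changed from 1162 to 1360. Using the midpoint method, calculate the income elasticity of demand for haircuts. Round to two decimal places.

%ΔQ = (1360 − 1162)/[(1162+1360)/2] = 198/1261 ≈ 0.1570.
%ΔI = (7,756 − 5,800)/[(5,800+7,756)/2] = 1956/6778 ≈ 0.2886.
E_I = %ΔQ/%ΔI ≈ 0.54.
E_I ∈ (0,1): normal good (necessity).

0.54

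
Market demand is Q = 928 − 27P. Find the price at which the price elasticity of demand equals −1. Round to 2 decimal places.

17.19

For linear demand Q = a − bP, E = −bP/(a − bP). |E| = 1 ⇒ bP = a − bP ⇒ P = a/(2b).
P = 928/(2·27) ≈ 17.19.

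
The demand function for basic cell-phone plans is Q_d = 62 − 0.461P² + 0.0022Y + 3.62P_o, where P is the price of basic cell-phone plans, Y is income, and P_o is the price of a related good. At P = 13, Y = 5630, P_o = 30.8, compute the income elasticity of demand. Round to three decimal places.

0.115

Q_d = 62 − 0.461(13)² + 0.0022(5630) + 3.62(30.8) = 62 − 77.909 + 12.386 + 111.496 = 107.973.
∂Q_d/∂Y = +0.0022, so E_I = 0.0022·(5630/107.973) ≈ 0.115.
E_I ∈ (0,1): normal good (necessity).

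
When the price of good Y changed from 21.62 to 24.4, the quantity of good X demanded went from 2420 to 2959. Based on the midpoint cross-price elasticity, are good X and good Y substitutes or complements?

substitutes

%ΔQ_x = (2959 − 2420)/[(2420+2959)/2] = 539/2689.5 ≈ 0.2004.
%ΔP_y = (24.4 − 21.62)/[(21.62+24.4)/2] ≈ 0.1208.
E_xy = 0.2004/0.1208 ≈ 1.659.
E_xy > 0, so the goods are substitutes.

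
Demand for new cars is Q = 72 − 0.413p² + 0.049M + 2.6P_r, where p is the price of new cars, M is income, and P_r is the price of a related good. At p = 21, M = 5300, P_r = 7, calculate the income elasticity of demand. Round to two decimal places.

Substituting, Q = 72 − 0.413(21)² + 0.049(5300) + 2.6(7) = 72 − 182.133 + 259.7 + 18.2 = 167.767.
∂Q/∂M = +0.049, so E_I = 0.049·(5300/167.767) ≈ 1.55.
E_I > 1: normal good (luxury).

1.55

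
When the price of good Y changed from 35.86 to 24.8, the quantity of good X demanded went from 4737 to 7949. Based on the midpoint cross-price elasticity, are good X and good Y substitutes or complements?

complements

%ΔQ_x = (7949 − 4737)/[(4737+7949)/2] = 3212/6343 ≈ 0.5064.
%ΔP_y = (24.8 − 35.86)/[(35.86+24.8)/2] ≈ -0.3647.
E_xy = 0.5064/-0.3647 ≈ -1.389.
E_xy < 0, so the goods are complements.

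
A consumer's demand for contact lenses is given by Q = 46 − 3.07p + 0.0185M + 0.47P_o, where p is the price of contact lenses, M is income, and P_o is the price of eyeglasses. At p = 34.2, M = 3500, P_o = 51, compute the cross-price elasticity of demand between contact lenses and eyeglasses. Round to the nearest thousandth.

0.806

Evaluating quantity at (p, M, P_o) gives Q = 46 − 3.07(34.2) + 0.0185(3500) + 0.47(51) = 46 − 104.994 + 64.75 + 23.97 = 29.726.
∂Q/∂P_o = +0.47, so E_xy = 0.47·(51/29.726) ≈ 0.806.
E_xy > 0: the goods are substitutes.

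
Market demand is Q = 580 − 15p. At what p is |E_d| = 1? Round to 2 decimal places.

19.33

For linear demand Q = a − bp, E = −bp/(a − bp). |E| = 1 ⇒ bp = a − bp ⇒ p = a/(2b).
p = 580/(2·15) ≈ 19.33.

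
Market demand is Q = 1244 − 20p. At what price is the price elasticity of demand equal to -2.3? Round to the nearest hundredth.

43.35

Set −bp/(a − bp) = −2.3 ⇒ bp = 2.3(a − bp) ⇒ bp(1+2.3) = 2.3·a.
p = 2.3·1244/(20·3.3) ≈ 43.35.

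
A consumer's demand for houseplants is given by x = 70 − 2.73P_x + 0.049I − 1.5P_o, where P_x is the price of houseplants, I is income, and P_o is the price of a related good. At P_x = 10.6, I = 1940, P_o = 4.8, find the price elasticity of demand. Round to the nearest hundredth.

-0.22

At the given point, x = 70 − 2.73(10.6) + 0.049(1940) − 1.5(4.8) = 70 − 28.938 + 95.06 − 7.2 = 128.922.
∂x/∂P_x = −2.73, so E_p = (−2.73)·(10.6/128.922) ≈ -0.22.
|E_p| < 1: demand is inelastic.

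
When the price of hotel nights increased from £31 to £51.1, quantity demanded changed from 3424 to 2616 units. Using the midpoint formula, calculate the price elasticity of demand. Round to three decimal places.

-0.546

%ΔQ = (2616 − 3424)/[(3424 + 2616)/2] = -808/3020 ≈ -0.2675.
%ΔP = (51.1 − 31)/[(31 + 51.1)/2] = 20.1/41.05 ≈ 0.4896.
Arc elasticity E = %ΔQ/%ΔP ≈ -0.2675/0.4896 ≈ -0.546.
|E| < 1: demand is inelastic over this range.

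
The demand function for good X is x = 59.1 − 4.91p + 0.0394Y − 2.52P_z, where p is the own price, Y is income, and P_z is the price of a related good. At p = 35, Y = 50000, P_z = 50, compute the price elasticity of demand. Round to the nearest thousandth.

-0.099

Evaluating quantity at (p, Y, P_z) gives x = 59.1 − 4.91(35) + 0.0394(50000) − 2.52(50) = 59.1 − 171.85 + 1970 − 126 = 1731.25.
∂x/∂p = −4.91, so E_p = (−4.91)·(35/1731.25) ≈ -0.099.
|E_p| < 1: demand is inelastic.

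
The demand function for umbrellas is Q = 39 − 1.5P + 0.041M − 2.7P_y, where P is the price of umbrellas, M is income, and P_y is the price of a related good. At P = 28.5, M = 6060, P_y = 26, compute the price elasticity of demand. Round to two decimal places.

-0.24

First evaluate Q: 39 − 1.5(28.5) + 0.041(6060) − 2.7(26) = 39 − 42.75 + 248.46 − 70.2 = 174.51.
∂Q/∂P = −1.5, so E_p = (−1.5)·(28.5/174.51) ≈ -0.24.
|E_p| < 1: demand is inelastic.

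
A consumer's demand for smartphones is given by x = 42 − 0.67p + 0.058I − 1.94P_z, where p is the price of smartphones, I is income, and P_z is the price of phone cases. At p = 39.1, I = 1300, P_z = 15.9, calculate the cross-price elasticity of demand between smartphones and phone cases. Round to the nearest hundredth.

Evaluating quantity at (p, I, P_z) gives x = 42 − 0.67(39.1) + 0.058(1300) − 1.94(15.9) = 42 − 26.197 + 75.4 − 30.846 = 60.357.
∂x/∂P_z = −1.94, so E_xy = -1.94·(15.9/60.357) ≈ -0.51.
E_xy < 0: the goods are complements.

-0.51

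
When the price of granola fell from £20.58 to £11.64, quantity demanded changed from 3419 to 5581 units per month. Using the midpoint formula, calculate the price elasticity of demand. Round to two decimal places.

-0.87

%ΔQ = (5581 − 3419)/[(3419 + 5581)/2] = 2162/4500 ≈ 0.4804.
%Δp = (11.64 − 20.58)/[(20.58 + 11.64)/2] = -8.94/16.11 ≈ -0.5549.
Arc elasticity E = %ΔQ/%Δp ≈ 0.4804/-0.5549 ≈ -0.87.
|E| < 1: demand is inelastic over this range.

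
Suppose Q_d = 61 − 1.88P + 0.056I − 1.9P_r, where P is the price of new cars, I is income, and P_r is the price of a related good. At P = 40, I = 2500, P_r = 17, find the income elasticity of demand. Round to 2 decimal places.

1.50

Substituting, Q_d = 61 − 1.88(40) + 0.056(2500) − 1.9(17) = 61 − 75.2 + 140 − 32.3 = 93.5.
∂Q_d/∂I = +0.056, so E_I = 0.056·(2500/93.5) ≈ 1.50.
E_I > 1: normal good (luxury).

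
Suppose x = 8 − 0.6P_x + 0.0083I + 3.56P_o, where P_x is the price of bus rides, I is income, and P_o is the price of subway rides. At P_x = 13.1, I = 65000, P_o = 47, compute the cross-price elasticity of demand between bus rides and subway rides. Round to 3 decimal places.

0.237

Evaluating quantity at (P_x, I, P_o) gives x = 8 − 0.6(13.1) + 0.0083(65000) + 3.56(47) = 8 − 7.86 + 539.5 + 167.32 = 706.96.
∂x/∂P_o = +3.56, so E_xy = 3.56·(47/706.96) ≈ 0.237.
E_xy > 0: the goods are substitutes.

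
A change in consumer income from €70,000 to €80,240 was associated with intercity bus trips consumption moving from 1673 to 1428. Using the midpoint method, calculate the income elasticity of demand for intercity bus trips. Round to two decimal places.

-1.16

%ΔQ = (1428 − 1673)/[(1673+1428)/2] = -245/1550.5 ≈ -0.1580.
%ΔY = (80,240 − 70,000)/[(70,000+80,240)/2] = 10240/75120 ≈ 0.1363.
E_I = %ΔQ/%ΔY ≈ -1.16.
E_I < 0: inferior good.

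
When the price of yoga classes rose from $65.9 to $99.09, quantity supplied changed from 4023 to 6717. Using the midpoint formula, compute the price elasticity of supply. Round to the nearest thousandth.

1.247

%ΔQ = (6717 − 4023)/[(4023 + 6717)/2] = 2694/5370 ≈ 0.5017.
%Δp = (99.09 − 65.9)/[(65.9 + 99.09)/2] = 33.19/82.495 ≈ 0.4023.
Arc elasticity E = %ΔQ/%Δp ≈ 0.5017/0.4023 ≈ 1.247.
|E| > 1: supply is elastic over this range.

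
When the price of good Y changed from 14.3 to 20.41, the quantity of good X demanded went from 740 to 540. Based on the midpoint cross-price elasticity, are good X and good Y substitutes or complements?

complements

%ΔQ_x = (540 − 740)/[(740+540)/2] = -200/640 ≈ -0.3125.
%ΔP_y = (20.41 − 14.3)/[(14.3+20.41)/2] ≈ 0.3521.
E_xy = -0.3125/0.3521 ≈ -0.888.
E_xy < 0, so the goods are complements.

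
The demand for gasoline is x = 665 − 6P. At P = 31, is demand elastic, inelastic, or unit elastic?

At P = 31, x = 479.
dx/dP = −6.
Point elasticity E = (dx/dP)·(P/x) = -6 × 31/479 ≈ -0.388.
|E| ≈ 0.388 < 1, so demand is inelastic.

inelastic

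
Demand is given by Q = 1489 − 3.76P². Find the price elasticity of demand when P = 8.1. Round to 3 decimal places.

At P = 8.1, Q = 1242.3064.
dQ/dP = −2·3.76·P = −60.912.
Point elasticity E = (dQ/dP)·(P/Q) = -60.912 × 8.1/1242.3064 ≈ -0.397.
|E| < 1, so demand is inelastic at this price.

-0.397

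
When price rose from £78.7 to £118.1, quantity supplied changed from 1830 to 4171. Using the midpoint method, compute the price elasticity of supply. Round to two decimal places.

%Δq = (4171 − 1830)/[(1830 + 4171)/2] = 2341/3000.5 ≈ 0.7802.
%ΔP = (118.1 − 78.7)/[(78.7 + 118.1)/2] = 39.4/98.4 ≈ 0.4004.
Arc elasticity E = %Δq/%ΔP ≈ 0.7802/0.4004 ≈ 1.95.
|E| > 1: supply is elastic over this range.

1.95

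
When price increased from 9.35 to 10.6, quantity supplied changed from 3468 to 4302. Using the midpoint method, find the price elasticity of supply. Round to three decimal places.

1.713

%Δq = (4302 − 3468)/[(3468 + 4302)/2] = 834/3885 ≈ 0.2147.
%Δp = (10.6 − 9.35)/[(9.35 + 10.6)/2] = 1.25/9.975 ≈ 0.1253.
Arc elasticity E = %Δq/%Δp ≈ 0.2147/0.1253 ≈ 1.713.
|E| > 1: supply is elastic over this range.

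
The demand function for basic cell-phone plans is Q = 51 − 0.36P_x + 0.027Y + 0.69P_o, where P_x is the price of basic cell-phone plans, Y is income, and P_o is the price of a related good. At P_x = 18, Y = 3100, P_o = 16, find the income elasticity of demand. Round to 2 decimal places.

At the given point, Q = 51 − 0.36(18) + 0.027(3100) + 0.69(16) = 51 − 6.48 + 83.7 + 11.04 = 139.26.
∂Q/∂Y = +0.027, so E_I = 0.027·(3100/139.26) ≈ 0.60.
E_I ∈ (0,1): normal good (necessity).

0.60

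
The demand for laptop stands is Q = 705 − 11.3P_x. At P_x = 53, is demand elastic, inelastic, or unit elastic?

elastic

At P_x = 53, Q = 106.1.
dQ/dP_x = −11.3.
Point elasticity E = (dQ/dP_x)·(P_x/Q) = -11.3 × 53/106.1 ≈ -5.645.
|E| ≈ 5.645 > 1, so demand is elastic.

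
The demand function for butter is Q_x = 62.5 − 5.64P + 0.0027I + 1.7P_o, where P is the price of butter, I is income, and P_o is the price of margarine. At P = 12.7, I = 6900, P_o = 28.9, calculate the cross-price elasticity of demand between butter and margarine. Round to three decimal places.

First evaluate Q_x: 62.5 − 5.64(12.7) + 0.0027(6900) + 1.7(28.9) = 62.5 − 71.628 + 18.63 + 49.13 = 58.632.
∂Q_x/∂P_o = +1.7, so E_xy = 1.7·(28.9/58.632) ≈ 0.838.
E_xy > 0: the goods are substitutes.

0.838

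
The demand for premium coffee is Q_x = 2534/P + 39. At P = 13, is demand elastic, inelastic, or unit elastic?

At P = 13, Q_x = 233.9231.
dQ_x/dP = −2534/P² = −14.9941.
Point elasticity E = (dQ_x/dP)·(P/Q_x) = -14.9941 × 13/233.9231 ≈ -0.833.
|E| ≈ 0.833 < 1, so demand is inelastic.

inelastic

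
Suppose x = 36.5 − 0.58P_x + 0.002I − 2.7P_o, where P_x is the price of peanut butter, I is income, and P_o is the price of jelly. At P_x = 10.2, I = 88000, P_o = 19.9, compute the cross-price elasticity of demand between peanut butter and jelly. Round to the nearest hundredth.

Substituting, x = 36.5 − 0.58(10.2) + 0.002(88000) − 2.7(19.9) = 36.5 − 5.916 + 176 − 53.73 = 152.854.
∂x/∂P_o = −2.7, so E_xy = -2.7·(19.9/152.854) ≈ -0.35.
E_xy < 0: the goods are complements.

-0.35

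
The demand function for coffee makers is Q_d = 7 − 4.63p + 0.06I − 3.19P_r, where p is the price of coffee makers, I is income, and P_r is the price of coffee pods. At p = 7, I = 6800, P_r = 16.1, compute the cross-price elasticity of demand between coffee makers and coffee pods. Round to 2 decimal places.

At the given point, Q_d = 7 − 4.63(7) + 0.06(6800) − 3.19(16.1) = 7 − 32.41 + 408 − 51.359 = 331.231.
∂Q_d/∂P_r = −3.19, so E_xy = -3.19·(16.1/331.231) ≈ -0.16.
E_xy < 0: the goods are complements.

-0.16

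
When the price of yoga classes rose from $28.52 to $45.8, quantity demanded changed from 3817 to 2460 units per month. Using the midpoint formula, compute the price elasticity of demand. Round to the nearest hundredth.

%ΔQ = (2460 − 3817)/[(3817 + 2460)/2] = -1357/3138.5 ≈ -0.4324.
%Δp = (45.8 − 28.52)/[(28.52 + 45.8)/2] = 17.28/37.16 ≈ 0.4650.
Arc elasticity E = %ΔQ/%Δp ≈ -0.4324/0.4650 ≈ -0.93.
|E| < 1: demand is inelastic over this range.

-0.93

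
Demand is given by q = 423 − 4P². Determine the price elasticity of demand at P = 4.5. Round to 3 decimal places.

-0.474

At P = 4.5, q = 342.
dq/dP = −2·4·P = −36.
Point elasticity E = (dq/dP)·(P/q) = -36 × 4.5/342 ≈ -0.474.
|E| < 1, so demand is inelastic at this price.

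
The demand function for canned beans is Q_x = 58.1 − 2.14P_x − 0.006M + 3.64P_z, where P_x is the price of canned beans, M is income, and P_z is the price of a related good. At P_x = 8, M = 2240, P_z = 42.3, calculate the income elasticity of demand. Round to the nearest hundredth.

Evaluating quantity at (P_x, M, P_z) gives Q_x = 58.1 − 2.14(8) − 0.006(2240) + 3.64(42.3) = 58.1 − 17.12 − 13.44 + 153.972 = 181.512.
∂Q_x/∂M = −0.006, so E_I = -0.006·(2240/181.512) ≈ -0.07.
E_I < 0: inferior good.

-0.07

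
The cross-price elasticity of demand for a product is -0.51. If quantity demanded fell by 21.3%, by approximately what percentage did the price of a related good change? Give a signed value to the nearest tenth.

41.8

%ΔQ ≈ E × %ΔP_y ⇒ %ΔP_y = %ΔQ / E = (-21.3%)/(-0.51) ≈ 41.8%.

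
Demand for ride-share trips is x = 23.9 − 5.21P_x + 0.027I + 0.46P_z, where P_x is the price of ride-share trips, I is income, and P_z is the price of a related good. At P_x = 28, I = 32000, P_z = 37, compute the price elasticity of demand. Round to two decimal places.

-0.19

First evaluate x: 23.9 − 5.21(28) + 0.027(32000) + 0.46(37) = 23.9 − 145.88 + 864 + 17.02 = 759.04.
∂x/∂P_x = −5.21, so E_p = (−5.21)·(28/759.04) ≈ -0.19.
|E_p| < 1: demand is inelastic.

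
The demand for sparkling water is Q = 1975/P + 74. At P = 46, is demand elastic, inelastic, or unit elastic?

inelastic

At P = 46, Q = 116.9348.
dQ/dP = −1975/P² = −0.9334.
Point elasticity E = (dQ/dP)·(P/Q) = -0.9334 × 46/116.9348 ≈ -0.367.
|E| ≈ 0.367 < 1, so demand is inelastic.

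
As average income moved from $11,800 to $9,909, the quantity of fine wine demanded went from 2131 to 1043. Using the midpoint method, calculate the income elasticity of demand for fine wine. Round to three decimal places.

3.935

%ΔQ = (1043 − 2131)/[(2131+1043)/2] = -1088/1587 ≈ -0.6856.
%ΔM = (9,909 − 11,800)/[(11,800+9,909)/2] = -1891/10854.5 ≈ -0.1742.
E_I = %ΔQ/%ΔM ≈ 3.935.
E_I > 1: normal good (luxury).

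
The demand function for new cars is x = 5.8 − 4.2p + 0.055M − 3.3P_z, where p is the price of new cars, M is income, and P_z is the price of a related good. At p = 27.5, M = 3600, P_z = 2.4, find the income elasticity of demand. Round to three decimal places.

2.463

x = 5.8 − 4.2(27.5) + 0.055(3600) − 3.3(2.4) = 5.8 − 115.5 + 198 − 7.92 = 80.38.
∂x/∂M = +0.055, so E_I = 0.055·(3600/80.38) ≈ 2.463.
E_I > 1: normal good (luxury).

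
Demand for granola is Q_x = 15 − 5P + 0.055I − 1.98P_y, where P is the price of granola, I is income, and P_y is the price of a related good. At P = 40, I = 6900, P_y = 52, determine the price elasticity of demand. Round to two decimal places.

Substituting, Q_x = 15 − 5(40) + 0.055(6900) − 1.98(52) = 15 − 200 + 379.5 − 102.96 = 91.54.
∂Q_x/∂P = −5, so E_p = (−5)·(40/91.54) ≈ -2.18.
|E_p| > 1: demand is elastic.

-2.18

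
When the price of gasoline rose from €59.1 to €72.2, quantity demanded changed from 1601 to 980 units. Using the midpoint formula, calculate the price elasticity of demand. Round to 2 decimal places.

-2.41

%Δq = (980 − 1601)/[(1601 + 980)/2] = -621/1290.5 ≈ -0.4812.
%Δp = (72.2 − 59.1)/[(59.1 + 72.2)/2] = 13.1/65.65 ≈ 0.1995.
Arc elasticity E = %Δq/%Δp ≈ -0.4812/0.1995 ≈ -2.41.
|E| > 1: demand is elastic over this range.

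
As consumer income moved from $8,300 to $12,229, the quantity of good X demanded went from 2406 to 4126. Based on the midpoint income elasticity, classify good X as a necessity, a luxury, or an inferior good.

luxury

%ΔQ = (4126 − 2406)/[(2406+4126)/2] = 1720/3266 ≈ 0.5266.
%ΔY = (12,229 − 8,300)/[(8,300+12,229)/2] = 3929/10264.5 ≈ 0.3828.
E_I = %ΔQ/%ΔY ≈ 1.376.
E_I > 1: normal good (luxury).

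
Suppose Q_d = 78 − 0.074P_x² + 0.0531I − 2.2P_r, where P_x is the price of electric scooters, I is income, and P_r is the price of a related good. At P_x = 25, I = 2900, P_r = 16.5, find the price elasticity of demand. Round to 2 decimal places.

Evaluating quantity at (P_x, I, P_r) gives Q_d = 78 − 0.074(25)² + 0.0531(2900) − 2.2(16.5) = 78 − 46.25 + 153.99 − 36.3 = 149.44.
∂Q_d/∂P_x = −2·0.074·P_x = -3.7, so E_p = -3.7·(25/149.44) ≈ -0.62.
|E_p| < 1: demand is inelastic.

-0.62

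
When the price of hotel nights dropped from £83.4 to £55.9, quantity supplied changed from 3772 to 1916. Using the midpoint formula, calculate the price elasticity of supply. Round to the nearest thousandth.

%ΔQ = (1916 − 3772)/[(3772 + 1916)/2] = -1856/2844 ≈ -0.6526.
%Δp = (55.9 − 83.4)/[(83.4 + 55.9)/2] = -27.5/69.65 ≈ -0.3948.
Arc elasticity E = %ΔQ/%Δp ≈ -0.6526/-0.3948 ≈ 1.653.
|E| > 1: supply is elastic over this range.

1.653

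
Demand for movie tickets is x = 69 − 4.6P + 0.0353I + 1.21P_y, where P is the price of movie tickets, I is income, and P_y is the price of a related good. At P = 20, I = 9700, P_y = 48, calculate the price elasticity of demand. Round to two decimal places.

-0.24

Evaluating quantity at (P, I, P_y) gives x = 69 − 4.6(20) + 0.0353(9700) + 1.21(48) = 69 − 92 + 342.41 + 58.08 = 377.49.
∂x/∂P = −4.6, so E_p = (−4.6)·(20/377.49) ≈ -0.24.
|E_p| < 1: demand is inelastic.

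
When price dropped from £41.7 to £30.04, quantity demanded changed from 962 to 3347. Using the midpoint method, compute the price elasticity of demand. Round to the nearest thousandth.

-3.405

%ΔQ = (3347 − 962)/[(962 + 3347)/2] = 2385/2154.5 ≈ 1.1070.
%ΔP = (30.04 − 41.7)/[(41.7 + 30.04)/2] = -11.66/35.87 ≈ -0.3251.
Arc elasticity E = %ΔQ/%ΔP ≈ 1.1070/-0.3251 ≈ -3.405.
|E| > 1: demand is elastic over this range.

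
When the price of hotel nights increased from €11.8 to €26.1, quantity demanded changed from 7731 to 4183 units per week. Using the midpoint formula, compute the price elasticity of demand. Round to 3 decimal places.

-0.789

%ΔQ = (4183 − 7731)/[(7731 + 4183)/2] = -3548/5957 ≈ -0.5956.
%ΔP = (26.1 − 11.8)/[(11.8 + 26.1)/2] = 14.3/18.95 ≈ 0.7546.
Arc elasticity E = %ΔQ/%ΔP ≈ -0.5956/0.7546 ≈ -0.789.
|E| < 1: demand is inelastic over this range.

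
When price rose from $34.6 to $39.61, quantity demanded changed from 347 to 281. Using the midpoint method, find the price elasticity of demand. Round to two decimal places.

%ΔQ = (281 − 347)/[(347 + 281)/2] = -66/314 ≈ -0.2102.
%ΔP = (39.61 − 34.6)/[(34.6 + 39.61)/2] = 5.01/37.105 ≈ 0.1350.
Arc elasticity E = %ΔQ/%ΔP ≈ -0.2102/0.1350 ≈ -1.56.
|E| > 1: demand is elastic over this range.

-1.56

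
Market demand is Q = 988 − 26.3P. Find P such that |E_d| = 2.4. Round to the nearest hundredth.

Set −bP/(a − bP) = −2.4 ⇒ bP = 2.4(a − bP) ⇒ bP(1+2.4) = 2.4·a.
P = 2.4·988/(26.3·3.4) ≈ 26.52.

26.52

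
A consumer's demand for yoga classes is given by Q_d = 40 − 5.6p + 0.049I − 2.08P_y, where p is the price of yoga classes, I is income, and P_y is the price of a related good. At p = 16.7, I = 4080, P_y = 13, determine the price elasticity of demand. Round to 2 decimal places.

-0.78

Substituting, Q_d = 40 − 5.6(16.7) + 0.049(4080) − 2.08(13) = 40 − 93.52 + 199.92 − 27.04 = 119.36.
∂Q_d/∂p = −5.6, so E_p = (−5.6)·(16.7/119.36) ≈ -0.78.
|E_p| < 1: demand is inelastic.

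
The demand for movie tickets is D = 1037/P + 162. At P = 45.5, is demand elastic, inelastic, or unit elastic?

inelastic

At P = 45.5, D = 184.7912.
dD/dP = −1037/P² = −0.5009.
Point elasticity E = (dD/dP)·(P/D) = -0.5009 × 45.5/184.7912 ≈ -0.123.
|E| ≈ 0.123 < 1, so demand is inelastic.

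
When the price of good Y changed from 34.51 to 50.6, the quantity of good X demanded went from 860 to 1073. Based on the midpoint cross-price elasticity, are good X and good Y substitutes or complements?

substitutes

%ΔQ_x = (1073 − 860)/[(860+1073)/2] = 213/966.5 ≈ 0.2204.
%ΔP_y = (50.6 − 34.51)/[(34.51+50.6)/2] ≈ 0.3781.
E_xy = 0.2204/0.3781 ≈ 0.583.
E_xy > 0, so the goods are substitutes.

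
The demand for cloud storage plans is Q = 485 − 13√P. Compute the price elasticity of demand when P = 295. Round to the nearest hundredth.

-0.43

At P = 295, Q = 261.7177.
dQ/dP = −13/(2√P) = −13/(2·17.1756).
Point elasticity E = (dQ/dP)·(P/Q) = -0.3784 × 295/261.7177 ≈ -0.43.
|E| < 1, so demand is inelastic at this price.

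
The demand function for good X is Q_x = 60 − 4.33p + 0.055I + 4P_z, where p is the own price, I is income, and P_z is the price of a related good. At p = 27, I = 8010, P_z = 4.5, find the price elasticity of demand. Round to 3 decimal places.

Q_x = 60 − 4.33(27) + 0.055(8010) + 4(4.5) = 60 − 116.91 + 440.55 + 18 = 401.64.
∂Q_x/∂p = −4.33, so E_p = (−4.33)·(27/401.64) ≈ -0.291.
|E_p| < 1: demand is inelastic.

-0.291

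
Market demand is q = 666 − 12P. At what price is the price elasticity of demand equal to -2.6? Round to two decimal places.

Set −bP/(a − bP) = −2.6 ⇒ bP = 2.6(a − bP) ⇒ bP(1+2.6) = 2.6·a.
P = 2.6·666/(12·3.6) ≈ 40.08.

40.08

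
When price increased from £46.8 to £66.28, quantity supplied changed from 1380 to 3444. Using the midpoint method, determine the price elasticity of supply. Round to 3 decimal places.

%Δq = (3444 − 1380)/[(1380 + 3444)/2] = 2064/2412 ≈ 0.8557.
%Δp = (66.28 − 46.8)/[(46.8 + 66.28)/2] = 19.48/56.54 ≈ 0.3445.
Arc elasticity E = %Δq/%Δp ≈ 0.8557/0.3445 ≈ 2.484.
|E| > 1: supply is elastic over this range.

2.484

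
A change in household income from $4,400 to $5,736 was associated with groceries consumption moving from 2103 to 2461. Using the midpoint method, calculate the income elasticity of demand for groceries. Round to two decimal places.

%ΔQ = (2461 − 2103)/[(2103+2461)/2] = 358/2282 ≈ 0.1569.
%ΔI = (5,736 − 4,400)/[(4,400+5,736)/2] = 1336/5068 ≈ 0.2636.
E_I = %ΔQ/%ΔI ≈ 0.60.
E_I ∈ (0,1): normal good (necessity).

0.60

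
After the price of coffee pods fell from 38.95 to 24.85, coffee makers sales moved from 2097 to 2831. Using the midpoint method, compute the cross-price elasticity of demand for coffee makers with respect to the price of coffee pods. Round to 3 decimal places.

%ΔQ_x = (2831 − 2097)/[(2097+2831)/2] = 734/2464 ≈ 0.2979.
%ΔP_y = (24.85 − 38.95)/[(38.95+24.85)/2] ≈ -0.4420.
E_xy = 0.2979/-0.4420 ≈ -0.674.
E_xy < 0, so coffee makers and coffee pods are complements.

-0.674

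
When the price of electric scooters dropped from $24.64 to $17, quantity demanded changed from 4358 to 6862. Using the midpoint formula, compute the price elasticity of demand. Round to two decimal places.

-1.22

%ΔQ = (6862 − 4358)/[(4358 + 6862)/2] = 2504/5610 ≈ 0.4463.
%ΔP = (17 − 24.64)/[(24.64 + 17)/2] = -7.64/20.82 ≈ -0.3670.
Arc elasticity E = %ΔQ/%ΔP ≈ 0.4463/-0.3670 ≈ -1.22.
|E| > 1: demand is elastic over this range.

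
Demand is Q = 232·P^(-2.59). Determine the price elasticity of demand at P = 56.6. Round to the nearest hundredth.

-2.59

For a Cobb–Douglas (constant-elasticity) form Q = A·P^α·…, the elasticity with respect to P equals the exponent α at every point.
Here the exponent on P is -2.59, so the price elasticity of demand is -2.59.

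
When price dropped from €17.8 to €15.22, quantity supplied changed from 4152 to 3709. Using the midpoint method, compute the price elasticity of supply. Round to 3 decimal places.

0.721

%ΔQ = (3709 − 4152)/[(4152 + 3709)/2] = -443/3930.5 ≈ -0.1127.
%Δp = (15.22 − 17.8)/[(17.8 + 15.22)/2] = -2.58/16.51 ≈ -0.1563.
Arc elasticity E = %ΔQ/%Δp ≈ -0.1127/-0.1563 ≈ 0.721.
|E| < 1: supply is inelastic over this range.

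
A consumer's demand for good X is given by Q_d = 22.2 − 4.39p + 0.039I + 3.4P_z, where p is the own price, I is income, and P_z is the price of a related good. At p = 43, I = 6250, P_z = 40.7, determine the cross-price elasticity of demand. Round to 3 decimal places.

0.642

At the given point, Q_d = 22.2 − 4.39(43) + 0.039(6250) + 3.4(40.7) = 22.2 − 188.77 + 243.75 + 138.38 = 215.56.
∂Q_d/∂P_z = +3.4, so E_xy = 3.4·(40.7/215.56) ≈ 0.642.
E_xy > 0: the goods are substitutes.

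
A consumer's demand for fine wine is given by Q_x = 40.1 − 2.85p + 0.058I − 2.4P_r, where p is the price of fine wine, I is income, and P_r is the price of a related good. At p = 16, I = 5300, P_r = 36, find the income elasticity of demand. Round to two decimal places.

Substituting, Q_x = 40.1 − 2.85(16) + 0.058(5300) − 2.4(36) = 40.1 − 45.6 + 307.4 − 86.4 = 215.5.
∂Q_x/∂I = +0.058, so E_I = 0.058·(5300/215.5) ≈ 1.43.
E_I > 1: normal good (luxury).

1.43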